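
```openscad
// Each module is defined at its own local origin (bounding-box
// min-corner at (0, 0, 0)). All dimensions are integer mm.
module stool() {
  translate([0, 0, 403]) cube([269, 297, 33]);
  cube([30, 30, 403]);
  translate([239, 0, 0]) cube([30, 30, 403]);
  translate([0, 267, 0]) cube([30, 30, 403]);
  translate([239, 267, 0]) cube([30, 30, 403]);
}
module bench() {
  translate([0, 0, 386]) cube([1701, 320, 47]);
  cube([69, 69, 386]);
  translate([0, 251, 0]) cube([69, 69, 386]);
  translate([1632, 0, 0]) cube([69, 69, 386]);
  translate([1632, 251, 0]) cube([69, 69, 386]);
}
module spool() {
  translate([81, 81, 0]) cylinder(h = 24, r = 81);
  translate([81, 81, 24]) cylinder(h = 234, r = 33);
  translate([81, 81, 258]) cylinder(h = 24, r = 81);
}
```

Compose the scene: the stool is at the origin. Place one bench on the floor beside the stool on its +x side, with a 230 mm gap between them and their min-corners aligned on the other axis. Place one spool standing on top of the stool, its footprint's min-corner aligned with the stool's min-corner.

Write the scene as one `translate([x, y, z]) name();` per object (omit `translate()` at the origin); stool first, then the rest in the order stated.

stool();
translate([499, 0, 0]) bench();
translate([0, 0, 436]) spool();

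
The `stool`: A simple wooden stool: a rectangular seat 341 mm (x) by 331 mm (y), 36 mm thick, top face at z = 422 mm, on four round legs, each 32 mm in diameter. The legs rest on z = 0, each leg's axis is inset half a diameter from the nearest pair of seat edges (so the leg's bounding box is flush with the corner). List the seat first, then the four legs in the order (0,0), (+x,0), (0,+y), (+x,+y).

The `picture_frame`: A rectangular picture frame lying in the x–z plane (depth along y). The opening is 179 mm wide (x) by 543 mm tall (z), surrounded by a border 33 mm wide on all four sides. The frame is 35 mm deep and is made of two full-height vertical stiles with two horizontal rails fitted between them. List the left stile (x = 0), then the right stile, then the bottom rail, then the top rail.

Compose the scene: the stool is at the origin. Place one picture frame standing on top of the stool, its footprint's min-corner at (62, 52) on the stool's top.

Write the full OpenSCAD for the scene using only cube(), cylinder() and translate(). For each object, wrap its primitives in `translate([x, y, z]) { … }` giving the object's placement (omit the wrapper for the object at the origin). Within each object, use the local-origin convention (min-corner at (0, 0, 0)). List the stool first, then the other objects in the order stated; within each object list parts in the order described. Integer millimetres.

translate([0, 0, 386]) cube([341, 331, 36]);
translate([16, 16, 0]) cylinder(h = 386, r = 16);
translate([325, 16, 0]) cylinder(h = 386, r = 16);
translate([16, 315, 0]) cylinder(h = 386, r = 16);
translate([325, 315, 0]) cylinder(h = 386, r = 16);
translate([62, 52, 422]) {
  cube([33, 35, 609]);
  translate([212, 0, 0]) cube([33, 35, 609]);
  translate([33, 0, 0]) cube([179, 35, 33]);
  translate([33, 0, 576]) cube([179, 35, 33]);
}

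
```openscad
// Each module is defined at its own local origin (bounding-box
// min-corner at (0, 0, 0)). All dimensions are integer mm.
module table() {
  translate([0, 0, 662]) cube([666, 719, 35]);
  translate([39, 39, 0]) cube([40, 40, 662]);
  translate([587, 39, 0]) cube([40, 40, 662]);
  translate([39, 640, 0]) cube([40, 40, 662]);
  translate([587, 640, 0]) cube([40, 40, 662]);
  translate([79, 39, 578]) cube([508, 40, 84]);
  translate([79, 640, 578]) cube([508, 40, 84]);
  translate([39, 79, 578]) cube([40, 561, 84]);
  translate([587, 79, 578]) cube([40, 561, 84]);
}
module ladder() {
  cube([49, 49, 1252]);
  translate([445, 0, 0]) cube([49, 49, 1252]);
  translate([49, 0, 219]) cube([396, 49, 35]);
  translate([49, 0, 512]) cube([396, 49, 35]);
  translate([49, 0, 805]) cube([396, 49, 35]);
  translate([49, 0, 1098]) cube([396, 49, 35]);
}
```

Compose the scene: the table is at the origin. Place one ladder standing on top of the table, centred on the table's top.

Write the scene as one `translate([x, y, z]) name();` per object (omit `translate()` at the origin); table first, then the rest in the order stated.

table();
translate([86, 335, 697]) ladder();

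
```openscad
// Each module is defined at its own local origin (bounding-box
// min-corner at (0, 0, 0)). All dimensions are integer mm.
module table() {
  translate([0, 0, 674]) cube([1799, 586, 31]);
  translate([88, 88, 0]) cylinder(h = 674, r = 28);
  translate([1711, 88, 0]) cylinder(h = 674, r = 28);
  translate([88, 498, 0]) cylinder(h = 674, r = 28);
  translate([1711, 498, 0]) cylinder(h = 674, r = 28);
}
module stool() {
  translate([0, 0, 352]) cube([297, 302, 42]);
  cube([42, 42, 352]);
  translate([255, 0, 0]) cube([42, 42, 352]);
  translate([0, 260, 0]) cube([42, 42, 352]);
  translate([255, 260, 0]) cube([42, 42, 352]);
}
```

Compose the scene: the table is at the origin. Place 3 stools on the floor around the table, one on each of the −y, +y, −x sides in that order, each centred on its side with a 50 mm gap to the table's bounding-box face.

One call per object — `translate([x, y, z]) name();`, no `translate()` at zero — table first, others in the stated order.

table();
translate([751, -352, 0]) stool();
translate([751, 636, 0]) stool();
translate([-347, 142, 0]) stool();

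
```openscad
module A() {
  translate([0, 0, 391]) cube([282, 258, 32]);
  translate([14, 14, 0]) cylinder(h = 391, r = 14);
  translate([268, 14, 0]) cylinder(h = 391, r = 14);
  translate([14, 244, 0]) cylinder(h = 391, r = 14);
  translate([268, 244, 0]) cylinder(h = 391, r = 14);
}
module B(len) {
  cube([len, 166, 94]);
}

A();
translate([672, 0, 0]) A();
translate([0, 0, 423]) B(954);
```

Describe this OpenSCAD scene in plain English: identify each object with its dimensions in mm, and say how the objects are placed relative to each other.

A is a four-legged stool. The seat is a 282×258×32 mm slab whose top surface is at z = 423 mm; four round legs, each 28 mm in diameter, run from the floor (z = 0) to the underside of the seat, each leg's axis is inset half a diameter from the nearest pair of seat edges (so the leg's bounding box is flush with the corner).

B is a rectangular beam 954 mm long (x), 166 mm deep (y), 94 mm thick (z).

The beam spans the tops of two stools placed 390 mm apart, resting at z = 423 mm.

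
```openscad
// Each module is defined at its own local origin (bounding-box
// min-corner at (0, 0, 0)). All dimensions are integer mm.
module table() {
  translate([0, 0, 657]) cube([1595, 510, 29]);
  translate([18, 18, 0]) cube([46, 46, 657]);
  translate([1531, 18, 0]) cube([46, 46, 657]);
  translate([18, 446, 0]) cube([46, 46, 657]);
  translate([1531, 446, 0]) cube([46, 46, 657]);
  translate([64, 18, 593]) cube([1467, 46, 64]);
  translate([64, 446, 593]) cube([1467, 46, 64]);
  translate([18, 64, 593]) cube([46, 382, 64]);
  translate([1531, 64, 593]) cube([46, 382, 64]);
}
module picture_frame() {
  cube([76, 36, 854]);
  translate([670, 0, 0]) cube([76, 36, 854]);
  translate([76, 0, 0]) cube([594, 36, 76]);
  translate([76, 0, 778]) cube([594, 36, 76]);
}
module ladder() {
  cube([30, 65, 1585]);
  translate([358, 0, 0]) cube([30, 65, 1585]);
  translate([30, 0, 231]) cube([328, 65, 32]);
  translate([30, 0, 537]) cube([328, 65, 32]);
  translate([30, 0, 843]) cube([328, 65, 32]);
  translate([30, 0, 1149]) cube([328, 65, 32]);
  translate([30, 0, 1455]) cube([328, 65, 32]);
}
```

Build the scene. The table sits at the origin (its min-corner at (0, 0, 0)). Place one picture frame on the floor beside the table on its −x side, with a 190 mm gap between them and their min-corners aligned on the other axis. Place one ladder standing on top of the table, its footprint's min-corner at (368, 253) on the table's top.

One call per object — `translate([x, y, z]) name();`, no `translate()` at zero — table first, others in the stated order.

table();
translate([-936, 0, 0]) picture_frame();
translate([368, 253, 686]) ladder();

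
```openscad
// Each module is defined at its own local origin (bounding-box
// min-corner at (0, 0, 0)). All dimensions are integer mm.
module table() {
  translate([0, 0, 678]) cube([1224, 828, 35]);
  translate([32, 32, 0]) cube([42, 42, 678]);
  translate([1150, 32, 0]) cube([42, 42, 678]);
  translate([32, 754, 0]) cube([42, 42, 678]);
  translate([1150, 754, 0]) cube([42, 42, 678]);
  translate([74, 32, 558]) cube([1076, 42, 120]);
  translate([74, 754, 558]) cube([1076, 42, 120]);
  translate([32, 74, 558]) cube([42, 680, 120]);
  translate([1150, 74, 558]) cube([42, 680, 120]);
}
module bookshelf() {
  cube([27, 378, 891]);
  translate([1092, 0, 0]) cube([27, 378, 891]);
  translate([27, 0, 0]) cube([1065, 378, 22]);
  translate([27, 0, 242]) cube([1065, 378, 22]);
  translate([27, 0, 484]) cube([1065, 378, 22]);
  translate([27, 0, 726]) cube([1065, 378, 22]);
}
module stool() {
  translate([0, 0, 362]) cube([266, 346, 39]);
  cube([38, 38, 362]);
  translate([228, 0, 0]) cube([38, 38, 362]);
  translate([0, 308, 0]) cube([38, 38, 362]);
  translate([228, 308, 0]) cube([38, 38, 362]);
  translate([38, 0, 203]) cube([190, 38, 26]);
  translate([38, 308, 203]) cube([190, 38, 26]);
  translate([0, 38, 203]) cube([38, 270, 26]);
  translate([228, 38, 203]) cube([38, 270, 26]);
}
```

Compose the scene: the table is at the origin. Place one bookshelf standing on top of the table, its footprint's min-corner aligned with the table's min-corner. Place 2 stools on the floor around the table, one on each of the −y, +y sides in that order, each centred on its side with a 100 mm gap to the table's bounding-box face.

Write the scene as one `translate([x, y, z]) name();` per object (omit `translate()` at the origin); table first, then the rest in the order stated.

table();
translate([0, 0, 713]) bookshelf();
translate([479, -446, 0]) stool();
translate([479, 928, 0]) stool();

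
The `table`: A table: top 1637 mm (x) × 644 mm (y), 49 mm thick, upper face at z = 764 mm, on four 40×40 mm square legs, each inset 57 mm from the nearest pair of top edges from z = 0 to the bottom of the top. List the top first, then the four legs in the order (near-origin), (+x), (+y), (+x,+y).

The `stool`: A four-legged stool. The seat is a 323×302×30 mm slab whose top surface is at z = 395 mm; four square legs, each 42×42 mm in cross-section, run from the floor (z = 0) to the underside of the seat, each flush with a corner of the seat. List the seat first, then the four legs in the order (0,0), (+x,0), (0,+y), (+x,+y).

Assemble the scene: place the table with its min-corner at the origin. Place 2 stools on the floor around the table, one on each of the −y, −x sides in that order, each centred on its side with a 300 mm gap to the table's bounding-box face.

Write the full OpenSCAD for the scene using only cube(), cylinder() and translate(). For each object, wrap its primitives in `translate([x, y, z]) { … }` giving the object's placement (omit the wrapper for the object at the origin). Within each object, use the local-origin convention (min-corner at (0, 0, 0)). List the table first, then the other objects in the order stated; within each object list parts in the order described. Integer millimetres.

translate([0, 0, 715]) cube([1637, 644, 49]);
translate([57, 57, 0]) cube([40, 40, 715]);
translate([1540, 57, 0]) cube([40, 40, 715]);
translate([57, 547, 0]) cube([40, 40, 715]);
translate([1540, 547, 0]) cube([40, 40, 715]);
translate([657, -602, 0]) {
  translate([0, 0, 365]) cube([323, 302, 30]);
  cube([42, 42, 365]);
  translate([281, 0, 0]) cube([42, 42, 365]);
  translate([0, 260, 0]) cube([42, 42, 365]);
  translate([281, 260, 0]) cube([42, 42, 365]);
}
translate([-623, 171, 0]) {
  translate([0, 0, 365]) cube([323, 302, 30]);
  cube([42, 42, 365]);
  translate([281, 0, 0]) cube([42, 42, 365]);
  translate([0, 260, 0]) cube([42, 42, 365]);
  translate([281, 260, 0]) cube([42, 42, 365]);
}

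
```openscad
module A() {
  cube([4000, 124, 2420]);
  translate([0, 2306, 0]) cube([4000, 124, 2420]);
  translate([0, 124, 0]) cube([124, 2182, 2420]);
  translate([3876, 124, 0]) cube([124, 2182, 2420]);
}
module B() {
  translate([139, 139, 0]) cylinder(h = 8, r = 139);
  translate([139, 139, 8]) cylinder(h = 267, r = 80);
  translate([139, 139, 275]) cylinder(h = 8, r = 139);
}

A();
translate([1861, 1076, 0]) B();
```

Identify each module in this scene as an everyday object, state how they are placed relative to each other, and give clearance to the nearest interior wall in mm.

A is a house frame. B is a spool. The spool sits inside the house frame, centred. The clearance to the nearest interior wall is 952 mm.

Clearances: x = 1737, y = 952; minimum 952 mm.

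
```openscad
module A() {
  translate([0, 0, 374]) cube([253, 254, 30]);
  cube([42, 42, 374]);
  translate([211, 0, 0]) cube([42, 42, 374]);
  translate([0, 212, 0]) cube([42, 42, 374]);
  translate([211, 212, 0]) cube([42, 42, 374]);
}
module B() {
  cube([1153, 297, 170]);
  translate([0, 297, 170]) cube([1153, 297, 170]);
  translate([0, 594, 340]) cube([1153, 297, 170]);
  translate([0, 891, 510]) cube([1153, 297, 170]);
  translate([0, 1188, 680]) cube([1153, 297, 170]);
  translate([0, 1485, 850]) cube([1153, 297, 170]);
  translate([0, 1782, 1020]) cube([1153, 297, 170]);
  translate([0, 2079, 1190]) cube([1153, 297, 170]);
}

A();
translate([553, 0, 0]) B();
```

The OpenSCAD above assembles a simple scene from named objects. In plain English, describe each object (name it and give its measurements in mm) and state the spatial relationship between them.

A is a four-legged stool. The seat is 253×254 mm, 30 mm thick, top at z = 404 mm. It stands on four square legs, each 42×42 mm in cross-section, from z = 0 to the seat underside, each flush with a corner of the seat.

B is a run of 8 identical solid stair steps. Each tread is 1153×297 mm and each step block is 170 mm high. Step 1 rests on the floor; step k is offset from step 1 by (k−1)×297 mm in y and (k−1)×170 mm in z.

The staircase is on the floor beside the stool on its +x side.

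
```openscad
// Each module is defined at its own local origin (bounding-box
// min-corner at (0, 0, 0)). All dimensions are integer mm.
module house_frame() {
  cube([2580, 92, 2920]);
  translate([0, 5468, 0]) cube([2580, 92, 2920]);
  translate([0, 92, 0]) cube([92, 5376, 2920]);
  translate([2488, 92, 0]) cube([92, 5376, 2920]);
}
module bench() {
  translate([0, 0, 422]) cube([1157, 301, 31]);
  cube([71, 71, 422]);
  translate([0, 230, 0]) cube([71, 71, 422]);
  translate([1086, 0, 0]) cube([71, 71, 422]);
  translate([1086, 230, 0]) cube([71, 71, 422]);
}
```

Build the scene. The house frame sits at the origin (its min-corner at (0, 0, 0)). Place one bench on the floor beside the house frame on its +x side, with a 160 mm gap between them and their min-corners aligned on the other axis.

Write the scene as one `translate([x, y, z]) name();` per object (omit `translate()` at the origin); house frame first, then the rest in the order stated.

house_frame();
translate([2740, 0, 0]) bench();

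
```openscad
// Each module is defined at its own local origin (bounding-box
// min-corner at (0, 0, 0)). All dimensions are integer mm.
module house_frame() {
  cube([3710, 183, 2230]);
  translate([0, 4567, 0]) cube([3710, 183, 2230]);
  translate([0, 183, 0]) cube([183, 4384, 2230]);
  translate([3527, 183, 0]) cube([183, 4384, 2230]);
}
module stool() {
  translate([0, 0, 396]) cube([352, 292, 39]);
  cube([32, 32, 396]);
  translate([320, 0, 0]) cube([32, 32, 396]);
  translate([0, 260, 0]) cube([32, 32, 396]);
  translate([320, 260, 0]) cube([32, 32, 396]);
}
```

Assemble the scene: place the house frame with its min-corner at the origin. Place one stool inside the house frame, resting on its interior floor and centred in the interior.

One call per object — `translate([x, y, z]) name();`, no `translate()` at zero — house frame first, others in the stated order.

house_frame();
translate([1679, 2229, 0]) stool();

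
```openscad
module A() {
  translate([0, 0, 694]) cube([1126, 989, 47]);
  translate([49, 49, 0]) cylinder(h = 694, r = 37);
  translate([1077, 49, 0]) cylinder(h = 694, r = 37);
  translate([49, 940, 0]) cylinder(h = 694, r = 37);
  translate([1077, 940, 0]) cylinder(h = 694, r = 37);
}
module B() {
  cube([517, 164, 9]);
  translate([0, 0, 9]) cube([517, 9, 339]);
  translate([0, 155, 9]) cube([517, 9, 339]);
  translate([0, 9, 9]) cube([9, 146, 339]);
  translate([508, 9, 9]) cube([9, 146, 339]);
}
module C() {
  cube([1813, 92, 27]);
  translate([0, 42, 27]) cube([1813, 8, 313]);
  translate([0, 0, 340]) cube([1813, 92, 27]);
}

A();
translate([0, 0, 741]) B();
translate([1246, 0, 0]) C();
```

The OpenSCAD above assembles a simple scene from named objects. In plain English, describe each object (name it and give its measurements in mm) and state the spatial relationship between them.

A is a table: top 1126 mm (x) × 989 mm (y), 47 mm thick, upper face at z = 741 mm, on four round legs of 74 mm diameter, each leg's bounding box inset 12 mm from the nearest pair of top edges, running from z = 0 to the bottom of the top.

B is an open-topped rectangular box: outside dimensions 517×164×348 mm, with a uniform wall and base thickness of 9 mm. The base is a full 517×164 slab on the floor; four walls sit on top of the base. The front and back walls (the −y and +y sides) span the full width; the two side walls fit between them.

C is an I-beam lying along x, 1813 mm long. Overall section height 367 mm. Two flanges 92 mm wide (y) and 27 mm thick, one on the floor and one at the top; a web 8 mm thick runs between them, centred on the flange width.

The open box is on top of the table. The I-beam is on the floor beside the table on its +x side.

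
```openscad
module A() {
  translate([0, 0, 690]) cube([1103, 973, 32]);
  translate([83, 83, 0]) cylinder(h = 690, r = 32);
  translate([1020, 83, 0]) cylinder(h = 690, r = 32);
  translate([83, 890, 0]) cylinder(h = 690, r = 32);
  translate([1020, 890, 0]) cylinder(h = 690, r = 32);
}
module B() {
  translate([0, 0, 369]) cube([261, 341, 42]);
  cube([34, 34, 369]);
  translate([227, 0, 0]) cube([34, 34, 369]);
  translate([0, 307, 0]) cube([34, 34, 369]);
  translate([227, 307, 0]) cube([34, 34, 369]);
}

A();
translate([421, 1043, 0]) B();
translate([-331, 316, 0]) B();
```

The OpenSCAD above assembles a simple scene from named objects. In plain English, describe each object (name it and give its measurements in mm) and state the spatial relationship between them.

A is a rectangular dining table. The top is 1103×973×32 mm with its upper surface at z = 722 mm. It stands on four round legs of 64 mm diameter, each leg's bounding box inset 51 mm from the nearest pair of top edges, running from the floor to the underside of the top.

B is a simple wooden stool: a rectangular seat 261 mm (x) by 341 mm (y), 42 mm thick, top face at z = 411 mm, on four square legs, each 34×34 mm in cross-section. The legs rest on z = 0, each flush with a corner of the seat.

Two stools sit around the table at the +y, −x sides.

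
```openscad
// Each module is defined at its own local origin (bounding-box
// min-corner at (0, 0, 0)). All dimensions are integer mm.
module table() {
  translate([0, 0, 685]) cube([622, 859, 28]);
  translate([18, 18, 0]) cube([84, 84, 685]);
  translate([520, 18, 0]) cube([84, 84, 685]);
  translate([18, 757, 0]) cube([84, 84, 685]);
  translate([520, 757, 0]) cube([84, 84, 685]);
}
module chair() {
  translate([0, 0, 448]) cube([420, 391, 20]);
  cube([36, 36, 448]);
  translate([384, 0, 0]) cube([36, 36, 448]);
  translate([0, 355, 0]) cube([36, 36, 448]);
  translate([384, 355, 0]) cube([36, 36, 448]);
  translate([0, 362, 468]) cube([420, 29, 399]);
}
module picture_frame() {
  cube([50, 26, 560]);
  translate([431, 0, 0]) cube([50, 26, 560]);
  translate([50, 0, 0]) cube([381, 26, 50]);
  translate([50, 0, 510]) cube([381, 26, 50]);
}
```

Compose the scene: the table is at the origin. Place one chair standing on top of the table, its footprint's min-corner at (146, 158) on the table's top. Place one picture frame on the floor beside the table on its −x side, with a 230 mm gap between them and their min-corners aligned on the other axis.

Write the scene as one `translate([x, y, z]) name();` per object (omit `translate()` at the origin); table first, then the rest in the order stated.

table();
translate([146, 158, 713]) chair();
translate([-711, 0, 0]) picture_frame();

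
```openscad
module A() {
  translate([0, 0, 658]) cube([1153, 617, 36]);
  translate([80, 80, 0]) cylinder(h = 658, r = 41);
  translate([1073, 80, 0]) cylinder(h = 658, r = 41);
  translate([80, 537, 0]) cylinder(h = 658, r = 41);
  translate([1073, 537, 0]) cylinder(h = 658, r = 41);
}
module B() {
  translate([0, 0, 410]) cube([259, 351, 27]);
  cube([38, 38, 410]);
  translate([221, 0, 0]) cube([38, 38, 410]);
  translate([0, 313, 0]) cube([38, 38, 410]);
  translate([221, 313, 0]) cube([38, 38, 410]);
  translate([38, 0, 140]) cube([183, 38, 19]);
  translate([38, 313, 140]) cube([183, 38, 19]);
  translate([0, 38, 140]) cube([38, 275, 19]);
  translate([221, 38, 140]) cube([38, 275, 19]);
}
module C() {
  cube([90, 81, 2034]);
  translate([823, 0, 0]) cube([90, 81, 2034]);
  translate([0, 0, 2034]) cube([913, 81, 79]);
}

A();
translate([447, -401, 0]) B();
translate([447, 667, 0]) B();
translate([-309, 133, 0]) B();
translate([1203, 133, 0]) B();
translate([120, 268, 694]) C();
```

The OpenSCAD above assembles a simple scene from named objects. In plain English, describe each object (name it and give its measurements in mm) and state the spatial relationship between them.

A is a rectangular dining table. The top is 1153×617×36 mm with its upper surface at z = 694 mm. It stands on four round legs of 82 mm diameter, each leg's bounding box inset 39 mm from the nearest pair of top edges, running from the floor to the underside of the top.

B is a four-legged stool. The seat is 259×351 mm, 27 mm thick, top at z = 437 mm. It stands on four square legs, each 38×38 mm in cross-section, from z = 0 to the seat underside, each flush with a corner of the seat. Four stretchers, 38 mm wide and 19 mm tall, connect adjacent legs with their undersides at z = 140 mm, each running between the inner faces of the legs it joins and aligned with the legs' outer faces on the other axis.

C is a rectangular door frame: two vertical jambs of 90×81 mm section, 2034 mm tall, with a clear opening 733 mm wide between their inner faces. A header 79 mm tall and 81 mm deep lies on top of the jambs and spans the full outside width.

Four stools sit around the table at the −y, +y, −x, +x sides. The door frame is on top of the table, centred.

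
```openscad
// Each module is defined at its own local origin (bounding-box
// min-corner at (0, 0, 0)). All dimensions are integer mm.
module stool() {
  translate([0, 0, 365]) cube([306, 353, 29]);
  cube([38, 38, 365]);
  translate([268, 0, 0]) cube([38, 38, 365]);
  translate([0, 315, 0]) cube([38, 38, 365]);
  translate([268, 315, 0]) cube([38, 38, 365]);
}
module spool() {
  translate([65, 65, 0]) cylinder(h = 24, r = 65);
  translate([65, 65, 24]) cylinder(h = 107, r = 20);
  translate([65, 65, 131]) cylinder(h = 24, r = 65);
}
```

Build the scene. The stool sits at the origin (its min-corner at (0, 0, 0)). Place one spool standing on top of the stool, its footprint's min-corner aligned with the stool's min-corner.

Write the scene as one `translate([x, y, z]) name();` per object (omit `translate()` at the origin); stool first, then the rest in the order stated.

stool();
translate([0, 0, 394]) spool();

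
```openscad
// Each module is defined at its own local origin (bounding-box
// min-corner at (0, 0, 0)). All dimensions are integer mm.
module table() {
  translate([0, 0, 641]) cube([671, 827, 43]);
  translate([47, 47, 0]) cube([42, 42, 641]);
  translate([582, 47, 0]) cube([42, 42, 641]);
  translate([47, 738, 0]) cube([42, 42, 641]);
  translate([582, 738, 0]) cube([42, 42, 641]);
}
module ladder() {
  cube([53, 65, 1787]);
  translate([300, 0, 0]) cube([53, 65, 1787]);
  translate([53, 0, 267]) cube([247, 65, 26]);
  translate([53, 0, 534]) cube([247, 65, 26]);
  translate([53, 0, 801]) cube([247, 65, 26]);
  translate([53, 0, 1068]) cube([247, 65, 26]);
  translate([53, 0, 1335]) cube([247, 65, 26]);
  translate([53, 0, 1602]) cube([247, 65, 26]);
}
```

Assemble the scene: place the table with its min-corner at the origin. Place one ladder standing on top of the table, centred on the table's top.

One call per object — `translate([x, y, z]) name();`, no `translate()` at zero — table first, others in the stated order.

table();
translate([159, 381, 684]) ladder();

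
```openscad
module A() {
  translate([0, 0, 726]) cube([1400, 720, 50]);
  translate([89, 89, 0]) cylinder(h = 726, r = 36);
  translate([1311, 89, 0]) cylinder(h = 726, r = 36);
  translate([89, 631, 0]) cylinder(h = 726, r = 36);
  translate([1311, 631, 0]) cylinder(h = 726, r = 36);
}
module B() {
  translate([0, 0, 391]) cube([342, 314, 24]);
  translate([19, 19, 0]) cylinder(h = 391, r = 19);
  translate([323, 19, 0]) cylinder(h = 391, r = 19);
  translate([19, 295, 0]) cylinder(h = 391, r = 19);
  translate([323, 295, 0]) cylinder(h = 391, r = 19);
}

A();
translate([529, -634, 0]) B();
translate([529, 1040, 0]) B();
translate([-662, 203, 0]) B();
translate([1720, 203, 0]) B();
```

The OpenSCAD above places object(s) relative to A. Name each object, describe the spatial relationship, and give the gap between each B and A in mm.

Each stool's nearest face is 320 mm from the table's bounding box.

A is a table. B is a stool. Four stools sit around the table at the −y, +y, −x, +x sides. The gap between each stool and the table is 320 mm.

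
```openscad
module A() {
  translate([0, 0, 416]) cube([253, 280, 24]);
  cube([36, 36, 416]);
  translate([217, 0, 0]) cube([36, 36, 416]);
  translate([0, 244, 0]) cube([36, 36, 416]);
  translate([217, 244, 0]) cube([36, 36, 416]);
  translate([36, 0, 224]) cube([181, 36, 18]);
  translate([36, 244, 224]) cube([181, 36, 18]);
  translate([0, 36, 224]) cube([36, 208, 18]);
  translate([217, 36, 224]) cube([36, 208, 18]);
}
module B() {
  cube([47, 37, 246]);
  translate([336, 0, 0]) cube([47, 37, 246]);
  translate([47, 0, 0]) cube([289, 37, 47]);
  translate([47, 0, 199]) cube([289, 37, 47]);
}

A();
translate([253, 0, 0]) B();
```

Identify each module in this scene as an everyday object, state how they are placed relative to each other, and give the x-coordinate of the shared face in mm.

The stool's +x face and the picture frame's −x face are both at x = 253 mm.

A is a stool. B is a picture frame. The picture frame is against the stool's +x side, with their −y faces flush. The x-coordinate of the shared face is 253 mm.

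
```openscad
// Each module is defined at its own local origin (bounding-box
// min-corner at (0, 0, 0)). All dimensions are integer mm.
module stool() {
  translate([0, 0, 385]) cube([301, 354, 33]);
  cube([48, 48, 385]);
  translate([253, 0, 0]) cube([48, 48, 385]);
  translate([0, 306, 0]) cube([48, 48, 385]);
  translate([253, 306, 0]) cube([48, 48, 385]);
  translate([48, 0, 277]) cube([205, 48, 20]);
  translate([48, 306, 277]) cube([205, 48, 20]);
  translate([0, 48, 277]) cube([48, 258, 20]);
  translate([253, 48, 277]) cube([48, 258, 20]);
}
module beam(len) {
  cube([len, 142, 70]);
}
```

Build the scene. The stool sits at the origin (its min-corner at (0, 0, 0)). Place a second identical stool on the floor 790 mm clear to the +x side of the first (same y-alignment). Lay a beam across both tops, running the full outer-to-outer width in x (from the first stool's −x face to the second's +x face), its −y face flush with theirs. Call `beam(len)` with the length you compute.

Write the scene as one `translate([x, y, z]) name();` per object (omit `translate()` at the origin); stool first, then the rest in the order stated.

stool();
translate([1091, 0, 0]) stool();
translate([0, 0, 418]) beam(1392);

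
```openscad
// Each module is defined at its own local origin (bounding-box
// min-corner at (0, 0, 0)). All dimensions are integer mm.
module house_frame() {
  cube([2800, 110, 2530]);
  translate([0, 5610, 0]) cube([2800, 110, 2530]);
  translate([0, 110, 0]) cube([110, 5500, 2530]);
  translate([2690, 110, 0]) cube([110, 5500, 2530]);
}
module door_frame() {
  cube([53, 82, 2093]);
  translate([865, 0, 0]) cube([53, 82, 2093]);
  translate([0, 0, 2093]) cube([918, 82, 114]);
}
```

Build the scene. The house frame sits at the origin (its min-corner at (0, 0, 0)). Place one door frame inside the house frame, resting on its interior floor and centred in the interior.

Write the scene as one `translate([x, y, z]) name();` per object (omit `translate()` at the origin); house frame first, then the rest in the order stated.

house_frame();
translate([941, 2819, 0]) door_frame();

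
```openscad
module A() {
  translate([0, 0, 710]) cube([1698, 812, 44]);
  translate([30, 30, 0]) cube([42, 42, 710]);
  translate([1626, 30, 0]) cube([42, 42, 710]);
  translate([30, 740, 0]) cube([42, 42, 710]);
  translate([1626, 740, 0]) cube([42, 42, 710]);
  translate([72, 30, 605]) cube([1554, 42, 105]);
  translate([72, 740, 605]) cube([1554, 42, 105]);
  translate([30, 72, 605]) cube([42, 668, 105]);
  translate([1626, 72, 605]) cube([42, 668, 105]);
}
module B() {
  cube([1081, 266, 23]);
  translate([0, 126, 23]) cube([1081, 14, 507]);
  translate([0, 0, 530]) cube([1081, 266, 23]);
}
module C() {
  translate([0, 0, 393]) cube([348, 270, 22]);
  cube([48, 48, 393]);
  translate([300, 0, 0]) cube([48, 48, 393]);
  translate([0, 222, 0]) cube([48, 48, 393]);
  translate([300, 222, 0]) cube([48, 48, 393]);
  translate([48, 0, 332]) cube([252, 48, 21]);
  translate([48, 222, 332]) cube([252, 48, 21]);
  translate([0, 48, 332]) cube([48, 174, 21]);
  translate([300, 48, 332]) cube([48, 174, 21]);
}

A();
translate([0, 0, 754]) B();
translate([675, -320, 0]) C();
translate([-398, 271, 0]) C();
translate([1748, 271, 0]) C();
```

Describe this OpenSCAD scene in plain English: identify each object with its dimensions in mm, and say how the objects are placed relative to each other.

A is a table: top 1698 mm (x) × 812 mm (y), 44 mm thick, upper face at z = 754 mm, on four 42×42 mm square legs, each inset 30 mm from the nearest pair of top edges, running from z = 0 to the bottom of the top. Four apron rails, 42 mm thick and 105 mm tall, run between adjacent legs with their top edges flush with the underside of the top and their outer faces flush with the legs' outer faces.

B is an I-beam lying along x, 1081 mm long. Overall section height 553 mm. Two flanges 266 mm wide (y) and 23 mm thick, one on the floor and one at the top; a web 14 mm thick runs between them, centred on the flange width.

C is a simple wooden stool: a rectangular seat 348 mm (x) by 270 mm (y), 22 mm thick, top face at z = 415 mm, on four square legs, each 48×48 mm in cross-section. The legs rest on z = 0, each flush with a corner of the seat. Four stretchers, 48 mm wide and 21 mm tall, connect adjacent legs with their undersides at z = 332 mm, each running between the inner faces of the legs it joins and aligned with the legs' outer faces on the other axis.

The I-beam is on top of the table. Three stools sit around the table at the −y, −x, +x sides.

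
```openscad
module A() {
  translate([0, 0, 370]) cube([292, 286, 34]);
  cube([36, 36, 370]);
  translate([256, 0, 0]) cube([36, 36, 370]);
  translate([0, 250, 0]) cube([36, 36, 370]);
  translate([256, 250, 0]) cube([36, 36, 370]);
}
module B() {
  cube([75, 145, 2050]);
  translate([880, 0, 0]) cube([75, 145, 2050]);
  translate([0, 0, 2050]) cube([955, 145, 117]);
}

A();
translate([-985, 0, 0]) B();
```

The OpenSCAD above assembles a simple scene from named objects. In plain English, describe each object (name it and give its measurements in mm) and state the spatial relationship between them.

A is a simple wooden stool: a rectangular seat 292 mm (x) by 286 mm (y), 34 mm thick, top face at z = 404 mm, on four square legs, each 36×36 mm in cross-section. The legs rest on z = 0, each flush with a corner of the seat.

B is a rectangular door frame: two vertical jambs of 75×145 mm section, 2050 mm tall, with a clear opening 805 mm wide between their inner faces. A header 117 mm tall and 145 mm deep lies on top of the jambs and spans the full outside width.

The door frame is on the floor beside the stool on its −x side.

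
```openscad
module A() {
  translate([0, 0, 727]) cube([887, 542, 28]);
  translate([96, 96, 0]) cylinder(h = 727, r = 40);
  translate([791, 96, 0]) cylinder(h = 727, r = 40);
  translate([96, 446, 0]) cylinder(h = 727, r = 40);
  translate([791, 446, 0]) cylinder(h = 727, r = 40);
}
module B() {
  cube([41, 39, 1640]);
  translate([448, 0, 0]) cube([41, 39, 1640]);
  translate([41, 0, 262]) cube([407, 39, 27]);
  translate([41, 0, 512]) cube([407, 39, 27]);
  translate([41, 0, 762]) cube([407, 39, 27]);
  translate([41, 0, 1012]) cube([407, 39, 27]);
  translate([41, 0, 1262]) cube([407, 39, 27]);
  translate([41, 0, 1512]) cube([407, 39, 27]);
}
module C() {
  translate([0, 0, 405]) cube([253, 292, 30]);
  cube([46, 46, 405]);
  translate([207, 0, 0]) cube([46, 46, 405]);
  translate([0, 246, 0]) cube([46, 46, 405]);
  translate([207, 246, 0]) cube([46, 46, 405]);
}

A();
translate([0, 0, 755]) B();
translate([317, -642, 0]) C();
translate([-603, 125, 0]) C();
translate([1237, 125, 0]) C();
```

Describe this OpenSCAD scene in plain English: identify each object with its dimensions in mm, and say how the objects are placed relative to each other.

A is a table: top 887 mm (x) × 542 mm (y), 28 mm thick, upper face at z = 755 mm, on four round legs of 80 mm diameter, each leg's bounding box inset 56 mm from the nearest pair of top edges, running from z = 0 to the bottom of the top.

B is a straight ladder. Two 41×39 mm vertical rails, 1640 mm tall, stand 489 mm apart (outside-to-outside) with their front faces coplanar on the −y side. 6 rungs, each 39 mm deep and 27 mm tall, span between the inner faces of the rails, front faces flush with the rails. The lowest rung's underside is at z = 262 mm and rungs are spaced 250 mm apart (underside to underside).

C is a four-legged stool. The seat is 253×292 mm, 30 mm thick, top at z = 435 mm. It stands on four square legs, each 46×46 mm in cross-section, from z = 0 to the seat underside, each flush with a corner of the seat.

The ladder is on top of the table. Three stools sit around the table at the −y, −x, +x sides.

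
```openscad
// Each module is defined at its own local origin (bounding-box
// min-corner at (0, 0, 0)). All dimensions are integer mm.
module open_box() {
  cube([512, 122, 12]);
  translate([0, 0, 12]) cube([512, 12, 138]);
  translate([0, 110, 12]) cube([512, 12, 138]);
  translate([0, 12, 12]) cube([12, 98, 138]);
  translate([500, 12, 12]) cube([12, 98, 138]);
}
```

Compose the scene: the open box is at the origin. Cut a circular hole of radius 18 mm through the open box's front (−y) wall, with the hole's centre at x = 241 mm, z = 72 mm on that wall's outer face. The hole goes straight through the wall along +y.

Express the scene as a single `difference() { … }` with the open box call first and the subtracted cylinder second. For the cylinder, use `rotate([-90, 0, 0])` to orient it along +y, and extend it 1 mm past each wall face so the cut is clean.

difference() {
  open_box();
  translate([241, -1, 72]) rotate([-90, 0, 0]) cylinder(h = 14, r = 18);
}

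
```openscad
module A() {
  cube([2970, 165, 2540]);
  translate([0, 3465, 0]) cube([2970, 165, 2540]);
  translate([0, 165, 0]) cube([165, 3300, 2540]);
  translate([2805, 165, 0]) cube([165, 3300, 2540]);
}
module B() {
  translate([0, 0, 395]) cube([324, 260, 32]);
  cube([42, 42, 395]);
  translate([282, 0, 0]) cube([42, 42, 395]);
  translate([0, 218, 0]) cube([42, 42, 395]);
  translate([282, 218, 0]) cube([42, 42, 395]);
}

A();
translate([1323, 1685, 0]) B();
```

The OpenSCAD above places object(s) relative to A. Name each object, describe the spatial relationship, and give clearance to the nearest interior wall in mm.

Clearances: x = 1158, y = 1520; minimum 1158 mm.

A is a house frame. B is a stool. The stool sits inside the house frame, centred. The clearance to the nearest interior wall is 1158 mm.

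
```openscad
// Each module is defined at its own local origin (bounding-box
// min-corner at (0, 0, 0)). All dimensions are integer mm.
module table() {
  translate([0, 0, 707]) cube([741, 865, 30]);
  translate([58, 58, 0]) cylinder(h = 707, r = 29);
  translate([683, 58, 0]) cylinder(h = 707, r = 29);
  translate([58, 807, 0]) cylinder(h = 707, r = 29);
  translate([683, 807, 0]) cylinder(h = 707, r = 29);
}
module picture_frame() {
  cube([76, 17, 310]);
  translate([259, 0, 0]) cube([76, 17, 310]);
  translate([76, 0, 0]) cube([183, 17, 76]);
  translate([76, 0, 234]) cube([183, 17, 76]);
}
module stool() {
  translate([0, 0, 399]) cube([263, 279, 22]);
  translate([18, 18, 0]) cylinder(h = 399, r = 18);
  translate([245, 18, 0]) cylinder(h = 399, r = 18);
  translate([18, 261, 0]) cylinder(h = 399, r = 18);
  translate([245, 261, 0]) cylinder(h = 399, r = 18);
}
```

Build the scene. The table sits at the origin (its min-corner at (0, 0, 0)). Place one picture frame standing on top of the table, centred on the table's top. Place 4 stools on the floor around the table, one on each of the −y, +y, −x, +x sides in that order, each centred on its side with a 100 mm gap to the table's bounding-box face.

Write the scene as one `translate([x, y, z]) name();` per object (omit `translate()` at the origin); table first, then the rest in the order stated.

table();
translate([203, 424, 737]) picture_frame();
translate([239, -379, 0]) stool();
translate([239, 965, 0]) stool();
translate([-363, 293, 0]) stool();
translate([841, 293, 0]) stool();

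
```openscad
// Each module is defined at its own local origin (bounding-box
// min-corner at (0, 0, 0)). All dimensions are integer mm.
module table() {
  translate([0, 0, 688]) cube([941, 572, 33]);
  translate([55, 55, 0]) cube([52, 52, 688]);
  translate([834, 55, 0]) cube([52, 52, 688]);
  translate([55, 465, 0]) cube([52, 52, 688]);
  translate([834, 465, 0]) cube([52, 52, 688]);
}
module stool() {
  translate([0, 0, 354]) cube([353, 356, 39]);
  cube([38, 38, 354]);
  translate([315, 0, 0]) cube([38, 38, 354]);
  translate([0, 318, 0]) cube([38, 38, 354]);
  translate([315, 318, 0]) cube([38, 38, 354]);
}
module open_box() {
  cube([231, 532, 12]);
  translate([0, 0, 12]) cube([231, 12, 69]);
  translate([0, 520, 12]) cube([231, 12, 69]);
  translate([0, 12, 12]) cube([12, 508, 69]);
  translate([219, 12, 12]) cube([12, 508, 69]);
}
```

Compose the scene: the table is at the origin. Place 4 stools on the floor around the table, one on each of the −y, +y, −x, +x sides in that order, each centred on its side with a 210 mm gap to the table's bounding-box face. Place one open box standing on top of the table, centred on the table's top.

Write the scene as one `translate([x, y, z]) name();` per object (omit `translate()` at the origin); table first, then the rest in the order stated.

table();
translate([294, -566, 0]) stool();
translate([294, 782, 0]) stool();
translate([-563, 108, 0]) stool();
translate([1151, 108, 0]) stool();
translate([355, 20, 721]) open_box();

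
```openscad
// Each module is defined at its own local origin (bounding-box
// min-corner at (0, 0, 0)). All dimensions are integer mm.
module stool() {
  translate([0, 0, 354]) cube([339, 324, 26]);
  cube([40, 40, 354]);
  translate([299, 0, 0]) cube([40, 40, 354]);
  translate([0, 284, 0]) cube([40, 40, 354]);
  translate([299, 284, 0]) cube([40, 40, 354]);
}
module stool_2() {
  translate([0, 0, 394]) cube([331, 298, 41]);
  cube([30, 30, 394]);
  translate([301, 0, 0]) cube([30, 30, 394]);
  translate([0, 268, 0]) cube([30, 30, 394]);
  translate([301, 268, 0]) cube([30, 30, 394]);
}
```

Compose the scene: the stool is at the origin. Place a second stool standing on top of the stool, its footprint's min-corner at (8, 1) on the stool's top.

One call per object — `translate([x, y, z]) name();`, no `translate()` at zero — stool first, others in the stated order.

stool();
translate([8, 1, 380]) stool_2();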